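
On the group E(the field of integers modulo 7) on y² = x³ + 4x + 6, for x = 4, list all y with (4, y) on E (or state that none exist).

3, 4

x³ + 4x + 6 = 86 ≡ 2 (mod 7).
Square roots of 2 mod 7: 3 and 4 (since 3² = 9 ≡ 2).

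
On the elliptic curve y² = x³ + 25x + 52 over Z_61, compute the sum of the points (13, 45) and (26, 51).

(2, 7)

(13, 45) + (26, 51). λ = (51 - 45)/(26 - 13) ≡ 6/13 mod 61. 13⁻¹ ≡ 47 (mod 61) since 13·47 = 611 ≡ 1, so λ ≡ 38.
  x = λ² - 13 - 26 = 1444 - 39 ≡ 2; y = λ·(13 - 2) - 45 ≡ 7. → (2, 7)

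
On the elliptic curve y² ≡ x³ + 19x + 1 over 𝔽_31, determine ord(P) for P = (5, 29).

6

2P: tangent at (5, 29): λ = (3·5² + 19)/(2·29) ≡ 1/27. 27⁻¹ ≡ 23 (mod 31), so λ ≡ 1·23 ≡ 23.
  x = λ² - 5 - 5 = 529 - 10 ≡ 23; y = λ·(5 - 23) - 29 ≡ 22. → (23, 22)
3P: (23, 22) + (5, 29). λ = (29 - 22)/(5 - 23) ≡ 7/13 mod 31. 13⁻¹ ≡ 12 (mod 31), so λ ≡ 22.
  x = λ² - 23 - 5 = 484 - 28 ≡ 22; y = λ·(23 - 22) - 22 ≡ 0. → (22, 0)
4P: (22, 0) + (5, 29). λ = (29 - 0)/(5 - 22) ≡ 29/14 mod 31. 14⁻¹ ≡ 20 (mod 31) since 14·20 = 280 ≡ 1, so λ ≡ 22.
  x = λ² - 22 - 5 = 484 - 27 ≡ 23; y = λ·(22 - 23) - 0 ≡ 9. → (23, 9)
5P: (23, 9) + (5, 29). λ = (29 - 9)/(5 - 23) ≡ 20/13 mod 31. 13⁻¹ ≡ 12 (mod 31) since 13·12 = 156 ≡ 1, so λ ≡ 23.
  x = λ² - 23 - 5 = 529 - 28 ≡ 5; y = λ·(23 - 5) - 9 ≡ 2. → (5, 2)
6P: (5, 2) + (5, 29): same x and y₁ ≡ -y₂, so the sum is 𝒪.
6P = 𝒪, so the order is 6.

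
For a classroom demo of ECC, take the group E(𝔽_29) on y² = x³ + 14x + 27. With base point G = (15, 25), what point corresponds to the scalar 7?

(10, 6)

Repeated addition: build up to 7G.
2G: tangent at (15, 25): λ = (3·15² + 14)/(2·25) ≡ 22/21. 21⁻¹ ≡ 18 (mod 29), so λ ≡ 22·18 ≡ 19.
  x = λ² - 15 - 15 = 361 - 30 ≡ 12; y = λ·(15 - 12) - 25 ≡ 3. → (12, 3)
3G: (12, 3) + (15, 25). λ = (25 - 3)/(15 - 12) ≡ 22/3 mod 29. 3⁻¹ ≡ 10 (mod 29), so λ ≡ 17.
  x = λ² - 12 - 15 = 289 - 27 ≡ 1; y = λ·(12 - 1) - 3 ≡ 10. → (1, 10)
4G: (1, 10) + (15, 25). λ = (25 - 10)/(15 - 1) ≡ 15/14 mod 29. 14⁻¹ ≡ 27 (mod 29) since 14·27 = 378 ≡ 1, so λ ≡ 28.
  x = λ² - 1 - 15 = 784 - 16 ≡ 14; y = λ·(1 - 14) - 10 ≡ 3. → (14, 3)
5G: (14, 3) + (15, 25). λ = (25 - 3)/(15 - 14) ≡ 22/1 mod 29. 1⁻¹ ≡ 1 (mod 29), so λ ≡ 22.
  x = λ² - 14 - 15 = 484 - 29 ≡ 20; y = λ·(14 - 20) - 3 ≡ 10. → (20, 10)
6G: (20, 10) + (15, 25). λ = (25 - 10)/(15 - 20) ≡ 15/24 mod 29. 24⁻¹ ≡ 23 (mod 29) since 24·23 = 552 ≡ 1, so λ ≡ 26.
  x = λ² - 20 - 15 = 676 - 35 ≡ 3; y = λ·(20 - 3) - 10 ≡ 26. → (3, 26)
7G: (3, 26) + (15, 25). λ = (25 - 26)/(15 - 3) ≡ 28/12 mod 29. 12⁻¹ ≡ 17 (mod 29), so λ ≡ 12.
  x = λ² - 3 - 15 = 144 - 18 ≡ 10; y = λ·(3 - 10) - 26 ≡ 6. → (10, 6)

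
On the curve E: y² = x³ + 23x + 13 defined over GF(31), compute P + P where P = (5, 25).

tangent at (5, 25): λ = (3·5² + 23)/(2·25) ≡ 5/19. 19⁻¹ ≡ 18 (mod 31), so λ ≡ 5·18 ≡ 28.
  x = λ² - 5 - 5 = 784 - 10 ≡ 30; y = λ·(5 - 30) - 25 ≡ 19. → (30, 19)

(30, 19)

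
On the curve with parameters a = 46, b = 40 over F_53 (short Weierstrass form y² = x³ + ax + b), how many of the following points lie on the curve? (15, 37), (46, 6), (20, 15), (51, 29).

(15, 37): 37² ≡ 44, rhs ≡ 24 → off.
(46, 6): 6² ≡ 36, rhs ≡ 11 → off.
(20, 15): 15² ≡ 13, rhs ≡ 3 → off.
(51, 29): 29² ≡ 46, rhs ≡ 46 → on.

1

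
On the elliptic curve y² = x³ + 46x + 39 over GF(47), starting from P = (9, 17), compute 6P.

Repeated addition: build up to 6P.
2P: tangent at (9, 17): λ = (3·9² + 46)/(2·17) ≡ 7/34. 34⁻¹ ≡ 18 (mod 47), so λ ≡ 7·18 ≡ 32.
  x = λ² - 9 - 9 = 1024 - 18 ≡ 19; y = λ·(9 - 19) - 17 ≡ 39. → (19, 39)
3P: (19, 39) + (9, 17). λ = (17 - 39)/(9 - 19) ≡ 25/37 mod 47. 37⁻¹ ≡ 14 (mod 47), so λ ≡ 21.
  x = λ² - 19 - 9 = 441 - 28 ≡ 37; y = λ·(19 - 37) - 39 ≡ 6. → (37, 6)
4P: (37, 6) + (9, 17). λ = (17 - 6)/(9 - 37) ≡ 11/19 mod 47. 19⁻¹ ≡ 5 (mod 47) since 19·5 = 95 ≡ 1, so λ ≡ 8.
  x = λ² - 37 - 9 = 64 - 46 ≡ 18; y = λ·(37 - 18) - 6 ≡ 5. → (18, 5)
5P: (18, 5) + (9, 17). λ = (17 - 5)/(9 - 18) ≡ 12/38 mod 47. 38⁻¹ ≡ 26 (mod 47) since 38·26 = 988 ≡ 1, so λ ≡ 30.
  x = λ² - 18 - 9 = 900 - 27 ≡ 27; y = λ·(18 - 27) - 5 ≡ 7. → (27, 7)
6P: (27, 7) + (9, 17). λ = (17 - 7)/(9 - 27) ≡ 10/29 mod 47. 29⁻¹ ≡ 13 (mod 47) since 29·13 = 377 ≡ 1, so λ ≡ 36.
  x = λ² - 27 - 9 = 1296 - 36 ≡ 38; y = λ·(27 - 38) - 7 ≡ 20. → (38, 20)

(38, 20)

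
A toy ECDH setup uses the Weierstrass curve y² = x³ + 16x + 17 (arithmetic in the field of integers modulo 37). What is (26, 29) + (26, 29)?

tangent at (26, 29): λ = (3·26² + 16)/(2·29) ≡ 9/21. 21⁻¹ ≡ 30 (mod 37) since 21·30 = 630 ≡ 1, so λ ≡ 9·30 ≡ 11.
  x = λ² - 26 - 26 = 121 - 52 ≡ 32; y = λ·(26 - 32) - 29 ≡ 16. → (32, 16)

(32, 16)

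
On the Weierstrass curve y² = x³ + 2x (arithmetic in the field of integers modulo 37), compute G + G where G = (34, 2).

(10, 24)

tangent at (34, 2): λ = (3·34² + 2)/(2·2) ≡ 29/4. 4⁻¹ ≡ 28 (mod 37), so λ ≡ 29·28 ≡ 35.
  x = λ² - 34 - 34 = 1225 - 68 ≡ 10; y = λ·(34 - 10) - 2 ≡ 24. → (10, 24)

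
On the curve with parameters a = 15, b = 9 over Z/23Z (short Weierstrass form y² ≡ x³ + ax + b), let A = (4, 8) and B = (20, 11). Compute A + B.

(4, 8) + (20, 11). λ = (11 - 8)/(20 - 4) ≡ 3/16 mod 23. 16⁻¹ ≡ 13 (mod 23), so λ ≡ 16.
  x = λ² - 4 - 20 = 256 - 24 ≡ 2; y = λ·(4 - 2) - 8 ≡ 1. → (2, 1)

(2, 1)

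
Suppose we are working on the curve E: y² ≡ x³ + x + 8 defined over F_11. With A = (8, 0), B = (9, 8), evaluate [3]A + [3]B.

(8, 0)

First 3A:
Repeated addition: build up to 3A.
2A: (8, 0) + (8, 0): same x and y₁ ≡ -y₂, so the sum is 𝒪.
3A: 𝒪 + (8, 0) = (8, 0) (identity).
3A = (8, 0).
Next 3B:
Repeated addition: build up to 3B.
2B: tangent at (9, 8): λ = (3·9² + 1)/(2·8) ≡ 2/5. 5⁻¹ ≡ 9 (mod 11), so λ ≡ 2·9 ≡ 7.
  x = λ² - 9 - 9 = 49 - 18 ≡ 9; y = λ·(9 - 9) - 8 ≡ 3. → (9, 3)
3B: (9, 3) + (9, 8): same x and y₁ ≡ -y₂, so the sum is 𝒪.
3B = 𝒪.
Finally 3A + 3B:
(8, 0) + 𝒪 = (8, 0) (identity).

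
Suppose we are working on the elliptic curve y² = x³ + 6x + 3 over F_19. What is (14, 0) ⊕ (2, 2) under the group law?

(12, 6)

(14, 0) + (2, 2). λ = (2 - 0)/(2 - 14) ≡ 2/7 mod 19. 7⁻¹ ≡ 11 (mod 19), so λ ≡ 3.
  x = λ² - 14 - 2 = 9 - 16 ≡ 12; y = λ·(14 - 12) - 0 ≡ 6. → (12, 6)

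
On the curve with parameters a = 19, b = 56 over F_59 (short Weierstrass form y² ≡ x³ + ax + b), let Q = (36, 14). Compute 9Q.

Double-and-add on 9 = (1001)₂. Start with Q = (36, 14) for the leading 1-bit.
double: tangent at (36, 14): λ = (3·36² + 19)/(2·14) ≡ 13/28. 28⁻¹ ≡ 19 (mod 59), so λ ≡ 13·19 ≡ 11.
  x = λ² - 36 - 36 = 121 - 72 ≡ 49; y = λ·(36 - 49) - 14 ≡ 20. → (49, 20)
double: tangent at (49, 20): λ = (3·49² + 19)/(2·20) ≡ 24/40. 40⁻¹ ≡ 31 (mod 59), so λ ≡ 24·31 ≡ 36.
  x = λ² - 49 - 49 = 1296 - 98 ≡ 18; y = λ·(49 - 18) - 20 ≡ 34. → (18, 34)
double: tangent at (18, 34): λ = (3·18² + 19)/(2·34) ≡ 47/9. 9⁻¹ ≡ 46 (mod 59), so λ ≡ 47·46 ≡ 38.
  x = λ² - 18 - 18 = 1444 - 36 ≡ 51; y = λ·(18 - 51) - 34 ≡ 10. → (51, 10)
add Q: (51, 10) + (36, 14). λ = (14 - 10)/(36 - 51) ≡ 4/44 mod 59. 44⁻¹ ≡ 55 (mod 59) since 44·55 = 2420 ≡ 1, so λ ≡ 43.
  x = λ² - 51 - 36 = 1849 - 87 ≡ 51; y = λ·(51 - 51) - 10 ≡ 49. → (51, 49)

(51, 49)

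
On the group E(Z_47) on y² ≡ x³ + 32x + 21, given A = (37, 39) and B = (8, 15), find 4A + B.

(42, 21)

First 4A:
Double-and-add on 4 = (100)₂. Start with A = (37, 39) for the leading 1-bit.
double: tangent at (37, 39): λ = (3·37² + 32)/(2·39) ≡ 3/31. 31⁻¹ ≡ 44 (mod 47), so λ ≡ 3·44 ≡ 38.
  x = λ² - 37 - 37 = 1444 - 74 ≡ 7; y = λ·(37 - 7) - 39 ≡ 20. → (7, 20)
double: tangent at (7, 20): λ = (3·7² + 32)/(2·20) ≡ 38/40. 40⁻¹ ≡ 20 (mod 47), so λ ≡ 38·20 ≡ 8.
  x = λ² - 7 - 7 = 64 - 14 ≡ 3; y = λ·(7 - 3) - 20 ≡ 12. → (3, 12)
4A = (3, 12).
Finally 4A + B:
(3, 12) + (8, 15). λ = (15 - 12)/(8 - 3) ≡ 3/5 mod 47. 5⁻¹ ≡ 19 (mod 47), so λ ≡ 10.
  x = λ² - 3 - 8 = 100 - 11 ≡ 42; y = λ·(3 - 42) - 12 ≡ 21. → (42, 21)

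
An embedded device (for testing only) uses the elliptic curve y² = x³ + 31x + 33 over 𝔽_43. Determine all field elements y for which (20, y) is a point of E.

x³ + 31x + 33 = 8653 ≡ 10 (mod 43).
Square roots of 10 mod 43: 15 and 28 (since 15² = 225 ≡ 10).

15, 28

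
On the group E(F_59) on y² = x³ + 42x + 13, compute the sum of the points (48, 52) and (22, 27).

(34, 25)

(48, 52) + (22, 27). λ = (27 - 52)/(22 - 48) ≡ 34/33 mod 59. 33⁻¹ ≡ 34 (mod 59) since 33·34 = 1122 ≡ 1, so λ ≡ 35.
  x = λ² - 48 - 22 = 1225 - 70 ≡ 34; y = λ·(48 - 34) - 52 ≡ 25. → (34, 25)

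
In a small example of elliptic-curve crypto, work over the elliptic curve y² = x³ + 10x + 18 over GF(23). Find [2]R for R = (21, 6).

tangent at (21, 6): λ = (3·21² + 10)/(2·6) ≡ 22/12. 12⁻¹ ≡ 2 (mod 23) since 12·2 = 24 ≡ 1, so λ ≡ 22·2 ≡ 21.
  x = λ² - 21 - 21 = 441 - 42 ≡ 8; y = λ·(21 - 8) - 6 ≡ 14. → (8, 14)

(8, 14)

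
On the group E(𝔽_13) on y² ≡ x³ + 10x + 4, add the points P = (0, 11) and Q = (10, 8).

(0, 11) + (10, 8). λ = (8 - 11)/(10 - 0) ≡ 10/10 mod 13. 10⁻¹ ≡ 4 (mod 13) since 10·4 = 40 ≡ 1, so λ ≡ 1.
  x = λ² - 0 - 10 = 1 - 10 ≡ 4; y = λ·(0 - 4) - 11 ≡ 11. → (4, 11)

(4, 11)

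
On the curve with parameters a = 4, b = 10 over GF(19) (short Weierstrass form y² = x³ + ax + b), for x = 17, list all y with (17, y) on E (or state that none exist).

none

x³ + 4x + 10 = 4991 ≡ 13 (mod 19).
13 is a non-residue mod 19; no y exists.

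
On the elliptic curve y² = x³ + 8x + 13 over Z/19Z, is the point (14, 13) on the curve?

no

y² = 13² ≡ 17; x³ + 8x + 13 = 2869 ≡ 0 (mod 19). 17 ≠ 0.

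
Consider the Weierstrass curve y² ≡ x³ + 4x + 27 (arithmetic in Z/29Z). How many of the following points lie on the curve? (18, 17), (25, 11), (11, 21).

(18, 17): 17² ≡ 28, rhs ≡ 15 → off.
(25, 11): 11² ≡ 5, rhs ≡ 5 → on.
(11, 21): 21² ≡ 6, rhs ≡ 10 → off.

1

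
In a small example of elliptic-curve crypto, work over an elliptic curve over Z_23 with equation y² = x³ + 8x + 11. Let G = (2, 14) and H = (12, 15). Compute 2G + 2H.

(2, 14)

First 2G:
Repeated addition: build up to 2G.
2G: tangent at (2, 14): λ = (3·2² + 8)/(2·14) ≡ 20/5. 5⁻¹ ≡ 14 (mod 23), so λ ≡ 20·14 ≡ 4.
  x = λ² - 2 - 2 = 16 - 4 ≡ 12; y = λ·(2 - 12) - 14 ≡ 15. → (12, 15)
2G = (12, 15).
Next 2H:
Repeated addition: build up to 2H.
2H: tangent at (12, 15): λ = (3·12² + 8)/(2·15) ≡ 3/7. 7⁻¹ ≡ 10 (mod 23), so λ ≡ 3·10 ≡ 7.
  x = λ² - 12 - 12 = 49 - 24 ≡ 2; y = λ·(12 - 2) - 15 ≡ 9. → (2, 9)
2H = (2, 9).
Finally 2G + 2H:
(12, 15) + (2, 9). λ = (9 - 15)/(2 - 12) ≡ 17/13 mod 23. 13⁻¹ ≡ 16 (mod 23) since 13·16 = 208 ≡ 1, so λ ≡ 19.
  x = λ² - 12 - 2 = 361 - 14 ≡ 2; y = λ·(12 - 2) - 15 ≡ 14. → (2, 14)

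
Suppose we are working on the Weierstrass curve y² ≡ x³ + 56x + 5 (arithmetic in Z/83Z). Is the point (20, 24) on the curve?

y² = 24² ≡ 78; x³ + 56x + 5 = 9125 ≡ 78 (mod 83). 78 = 78.

yes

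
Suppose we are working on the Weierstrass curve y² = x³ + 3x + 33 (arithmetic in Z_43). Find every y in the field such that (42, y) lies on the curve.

none

x³ + 3x + 33 = 74247 ≡ 29 (mod 43).
29 is a non-residue mod 43; no y exists.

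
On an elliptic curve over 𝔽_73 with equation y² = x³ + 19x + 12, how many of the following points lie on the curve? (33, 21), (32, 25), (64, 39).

2

(33, 21): 21² ≡ 3, rhs ≡ 3 → on.
(32, 25): 25² ≡ 41, rhs ≡ 27 → off.
(64, 39): 39² ≡ 61, rhs ≡ 61 → on.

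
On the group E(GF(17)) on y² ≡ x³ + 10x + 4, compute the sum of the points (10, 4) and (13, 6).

(10, 4) + (13, 6). λ = (6 - 4)/(13 - 10) ≡ 2/3 mod 17. 3⁻¹ ≡ 6 (mod 17) since 3·6 = 18 ≡ 1, so λ ≡ 12.
  x = λ² - 10 - 13 = 144 - 23 ≡ 2; y = λ·(10 - 2) - 4 ≡ 7. → (2, 7)

(2, 7)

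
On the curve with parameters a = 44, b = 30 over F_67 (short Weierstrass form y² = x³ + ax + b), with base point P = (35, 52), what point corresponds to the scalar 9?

(32, 6)

Double-and-add on 9 = (1001)₂. Start with P = (35, 52) for the leading 1-bit.
double: tangent at (35, 52): λ = (3·35² + 44)/(2·52) ≡ 34/37. 37⁻¹ ≡ 29 (mod 67) since 37·29 = 1073 ≡ 1, so λ ≡ 34·29 ≡ 48.
  x = λ² - 35 - 35 = 2304 - 70 ≡ 23; y = λ·(35 - 23) - 52 ≡ 55. → (23, 55)
double: tangent at (23, 55): λ = (3·23² + 44)/(2·55) ≡ 23/43. 43⁻¹ ≡ 53 (mod 67), so λ ≡ 23·53 ≡ 13.
  x = λ² - 23 - 23 = 169 - 46 ≡ 56; y = λ·(23 - 56) - 55 ≡ 52. → (56, 52)
double: tangent at (56, 52): λ = (3·56² + 44)/(2·52) ≡ 5/37. 37⁻¹ ≡ 29 (mod 67), so λ ≡ 5·29 ≡ 11.
  x = λ² - 56 - 56 = 121 - 112 ≡ 9; y = λ·(56 - 9) - 52 ≡ 63. → (9, 63)
add P: (9, 63) + (35, 52). λ = (52 - 63)/(35 - 9) ≡ 56/26 mod 67. 26⁻¹ ≡ 49 (mod 67), so λ ≡ 64.
  x = λ² - 9 - 35 = 4096 - 44 ≡ 32; y = λ·(9 - 32) - 63 ≡ 6. → (32, 6)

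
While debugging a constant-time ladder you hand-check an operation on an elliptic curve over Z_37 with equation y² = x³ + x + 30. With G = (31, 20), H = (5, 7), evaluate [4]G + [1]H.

(19, 10)

First 4G:
Repeated addition: build up to 4G.
2G: tangent at (31, 20): λ = (3·31² + 1)/(2·20) ≡ 35/3. 3⁻¹ ≡ 25 (mod 37), so λ ≡ 35·25 ≡ 24.
  x = λ² - 31 - 31 = 576 - 62 ≡ 33; y = λ·(31 - 33) - 20 ≡ 6. → (33, 6)
3G: (33, 6) + (31, 20). λ = (20 - 6)/(31 - 33) ≡ 14/35 mod 37. 35⁻¹ ≡ 18 (mod 37), so λ ≡ 30.
  x = λ² - 33 - 31 = 900 - 64 ≡ 22; y = λ·(33 - 22) - 6 ≡ 28. → (22, 28)
4G: (22, 28) + (31, 20). λ = (20 - 28)/(31 - 22) ≡ 29/9 mod 37. 9⁻¹ ≡ 33 (mod 37) since 9·33 = 297 ≡ 1, so λ ≡ 32.
  x = λ² - 22 - 31 = 1024 - 53 ≡ 9; y = λ·(22 - 9) - 28 ≡ 18. → (9, 18)
4G = (9, 18).
Finally 4G + H:
(9, 18) + (5, 7). λ = (7 - 18)/(5 - 9) ≡ 26/33 mod 37. 33⁻¹ ≡ 9 (mod 37), so λ ≡ 12.
  x = λ² - 9 - 5 = 144 - 14 ≡ 19; y = λ·(9 - 19) - 18 ≡ 10. → (19, 10)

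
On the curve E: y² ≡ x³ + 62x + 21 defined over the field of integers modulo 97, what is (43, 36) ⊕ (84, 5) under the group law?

(43, 36) + (84, 5). λ = (5 - 36)/(84 - 43) ≡ 66/41 mod 97. 41⁻¹ ≡ 71 (mod 97), so λ ≡ 30.
  x = λ² - 43 - 84 = 900 - 127 ≡ 94; y = λ·(43 - 94) - 36 ≡ 83. → (94, 83)

(94, 83)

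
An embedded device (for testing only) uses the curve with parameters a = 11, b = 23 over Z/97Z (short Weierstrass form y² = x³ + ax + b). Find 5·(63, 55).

Write G = (63, 55).
Double-and-add on 5 = (101)₂. Start with G = (63, 55) for the leading 1-bit.
double: tangent at (63, 55): λ = (3·63² + 11)/(2·55) ≡ 84/13. 13⁻¹ ≡ 15 (mod 97), so λ ≡ 84·15 ≡ 96.
  x = λ² - 63 - 63 = 9216 - 126 ≡ 69; y = λ·(63 - 69) - 55 ≡ 48. → (69, 48)
double: tangent at (69, 48): λ = (3·69² + 11)/(2·48) ≡ 35/96. 96⁻¹ ≡ 96 (mod 97) since 96·96 = 9216 ≡ 1, so λ ≡ 35·96 ≡ 62.
  x = λ² - 69 - 69 = 3844 - 138 ≡ 20; y = λ·(69 - 20) - 48 ≡ 80. → (20, 80)
add G: (20, 80) + (63, 55). λ = (55 - 80)/(63 - 20) ≡ 72/43 mod 97. 43⁻¹ ≡ 88 (mod 97), so λ ≡ 31.
  x = λ² - 20 - 63 = 961 - 83 ≡ 5; y = λ·(20 - 5) - 80 ≡ 94. → (5, 94)

(5, 94)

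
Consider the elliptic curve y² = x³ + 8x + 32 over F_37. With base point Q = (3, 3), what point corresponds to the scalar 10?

(31, 8)

Double-and-add on 10 = (1010)₂. Start with Q = (3, 3) for the leading 1-bit.
double: tangent at (3, 3): λ = (3·3² + 8)/(2·3) ≡ 35/6. 6⁻¹ ≡ 31 (mod 37), so λ ≡ 35·31 ≡ 12.
  x = λ² - 3 - 3 = 144 - 6 ≡ 27; y = λ·(3 - 27) - 3 ≡ 5. → (27, 5)
double: tangent at (27, 5): λ = (3·27² + 8)/(2·5) ≡ 12/10. 10⁻¹ ≡ 26 (mod 37), so λ ≡ 12·26 ≡ 16.
  x = λ² - 27 - 27 = 256 - 54 ≡ 17; y = λ·(27 - 17) - 5 ≡ 7. → (17, 7)
add Q: (17, 7) + (3, 3). λ = (3 - 7)/(3 - 17) ≡ 33/23 mod 37. 23⁻¹ ≡ 29 (mod 37), so λ ≡ 32.
  x = λ² - 17 - 3 = 1024 - 20 ≡ 5; y = λ·(17 - 5) - 7 ≡ 7. → (5, 7)
double: tangent at (5, 7): λ = (3·5² + 8)/(2·7) ≡ 9/14. 14⁻¹ ≡ 8 (mod 37) since 14·8 = 112 ≡ 1, so λ ≡ 9·8 ≡ 35.
  x = λ² - 5 - 5 = 1225 - 10 ≡ 31; y = λ·(5 - 31) - 7 ≡ 8. → (31, 8)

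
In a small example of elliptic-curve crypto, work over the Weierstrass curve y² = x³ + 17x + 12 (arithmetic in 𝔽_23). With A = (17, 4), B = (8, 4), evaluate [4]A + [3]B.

First 4A:
Repeated addition: build up to 4A.
2A: tangent at (17, 4): λ = (3·17² + 17)/(2·4) ≡ 10/8. 8⁻¹ ≡ 3 (mod 23) since 8·3 = 24 ≡ 1, so λ ≡ 10·3 ≡ 7.
  x = λ² - 17 - 17 = 49 - 34 ≡ 15; y = λ·(17 - 15) - 4 ≡ 10. → (15, 10)
3A: (15, 10) + (17, 4). λ = (4 - 10)/(17 - 15) ≡ 17/2 mod 23. 2⁻¹ ≡ 12 (mod 23) since 2·12 = 24 ≡ 1, so λ ≡ 20.
  x = λ² - 15 - 17 = 400 - 32 ≡ 0; y = λ·(15 - 0) - 10 ≡ 14. → (0, 14)
4A: (0, 14) + (17, 4). λ = (4 - 14)/(17 - 0) ≡ 13/17 mod 23. 17⁻¹ ≡ 19 (mod 23), so λ ≡ 17.
  x = λ² - 0 - 17 = 289 - 17 ≡ 19; y = λ·(0 - 19) - 14 ≡ 8. → (19, 8)
4A = (19, 8).
Next 3B:
Repeated addition: build up to 3B.
2B: tangent at (8, 4): λ = (3·8² + 17)/(2·4) ≡ 2/8. 8⁻¹ ≡ 3 (mod 23) since 8·3 = 24 ≡ 1, so λ ≡ 2·3 ≡ 6.
  x = λ² - 8 - 8 = 36 - 16 ≡ 20; y = λ·(8 - 20) - 4 ≡ 16. → (20, 16)
3B: (20, 16) + (8, 4). λ = (4 - 16)/(8 - 20) ≡ 11/11 mod 23. 11⁻¹ ≡ 21 (mod 23), so λ ≡ 1.
  x = λ² - 20 - 8 = 1 - 28 ≡ 19; y = λ·(20 - 19) - 16 ≡ 8. → (19, 8)
3B = (19, 8).
Finally 4A + 3B:
tangent at (19, 8): λ = (3·19² + 17)/(2·8) ≡ 19/16. 16⁻¹ ≡ 13 (mod 23) since 16·13 = 208 ≡ 1, so λ ≡ 19·13 ≡ 17.
  x = λ² - 19 - 19 = 289 - 38 ≡ 21; y = λ·(19 - 21) - 8 ≡ 4. → (21, 4)

(21, 4)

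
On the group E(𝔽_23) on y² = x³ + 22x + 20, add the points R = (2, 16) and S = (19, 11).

(11, 11)

(2, 16) + (19, 11). λ = (11 - 16)/(19 - 2) ≡ 18/17 mod 23. 17⁻¹ ≡ 19 (mod 23), so λ ≡ 20.
  x = λ² - 2 - 19 = 400 - 21 ≡ 11; y = λ·(2 - 11) - 16 ≡ 11. → (11, 11)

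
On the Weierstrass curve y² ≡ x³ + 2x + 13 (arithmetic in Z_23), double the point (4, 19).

(21, 1)

tangent at (4, 19): λ = (3·4² + 2)/(2·19) ≡ 4/15. 15⁻¹ ≡ 20 (mod 23) since 15·20 = 300 ≡ 1, so λ ≡ 4·20 ≡ 11.
  x = λ² - 4 - 4 = 121 - 8 ≡ 21; y = λ·(4 - 21) - 19 ≡ 1. → (21, 1)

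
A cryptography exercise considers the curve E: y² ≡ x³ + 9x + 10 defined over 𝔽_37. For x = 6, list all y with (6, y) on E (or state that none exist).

13, 24

x³ + 9x + 10 = 280 ≡ 21 (mod 37).
Square roots of 21 mod 37: 13 and 24 (since 13² = 169 ≡ 21).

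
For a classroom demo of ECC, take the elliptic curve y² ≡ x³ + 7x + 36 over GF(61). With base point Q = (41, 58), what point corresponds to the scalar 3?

(37, 47)

Repeated addition: build up to 3Q.
2Q: tangent at (41, 58): λ = (3·41² + 7)/(2·58) ≡ 48/55. 55⁻¹ ≡ 10 (mod 61) since 55·10 = 550 ≡ 1, so λ ≡ 48·10 ≡ 53.
  x = λ² - 41 - 41 = 2809 - 82 ≡ 43; y = λ·(41 - 43) - 58 ≡ 19. → (43, 19)
3Q: (43, 19) + (41, 58). λ = (58 - 19)/(41 - 43) ≡ 39/59 mod 61. 59⁻¹ ≡ 30 (mod 61), so λ ≡ 11.
  x = λ² - 43 - 41 = 121 - 84 ≡ 37; y = λ·(43 - 37) - 19 ≡ 47. → (37, 47)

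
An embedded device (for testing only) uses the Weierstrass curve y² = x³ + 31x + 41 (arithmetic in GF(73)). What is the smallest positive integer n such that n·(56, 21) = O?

2P: tangent at (56, 21): λ = (3·56² + 31)/(2·21) ≡ 22/42. 42⁻¹ ≡ 40 (mod 73) since 42·40 = 1680 ≡ 1, so λ ≡ 22·40 ≡ 4.
  x = λ² - 56 - 56 = 16 - 112 ≡ 50; y = λ·(56 - 50) - 21 ≡ 3. → (50, 3)
3P: (50, 3) + (56, 21). λ = (21 - 3)/(56 - 50) ≡ 18/6 mod 73. 6⁻¹ ≡ 61 (mod 73), so λ ≡ 3.
  x = λ² - 50 - 56 = 9 - 106 ≡ 49; y = λ·(50 - 49) - 3 ≡ 0. → (49, 0)
4P: (49, 0) + (56, 21). λ = (21 - 0)/(56 - 49) ≡ 21/7 mod 73. 7⁻¹ ≡ 21 (mod 73), so λ ≡ 3.
  x = λ² - 49 - 56 = 9 - 105 ≡ 50; y = λ·(49 - 50) - 0 ≡ 70. → (50, 70)
5P: (50, 70) + (56, 21). λ = (21 - 70)/(56 - 50) ≡ 24/6 mod 73. 6⁻¹ ≡ 61 (mod 73) since 6·61 = 366 ≡ 1, so λ ≡ 4.
  x = λ² - 50 - 56 = 16 - 106 ≡ 56; y = λ·(50 - 56) - 70 ≡ 52. → (56, 52)
6P: (56, 52) + (56, 21): same x and y₁ ≡ -y₂, so the sum is O.
6P = O, so the order is 6.

6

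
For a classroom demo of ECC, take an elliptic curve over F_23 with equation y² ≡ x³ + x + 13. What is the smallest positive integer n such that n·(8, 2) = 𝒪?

4

2P: tangent at (8, 2): λ = (3·8² + 1)/(2·2) ≡ 9/4. 4⁻¹ ≡ 6 (mod 23), so λ ≡ 9·6 ≡ 8.
  x = λ² - 8 - 8 = 64 - 16 ≡ 2; y = λ·(8 - 2) - 2 ≡ 0. → (2, 0)
3P: (2, 0) + (8, 2). λ = (2 - 0)/(8 - 2) ≡ 2/6 mod 23. 6⁻¹ ≡ 4 (mod 23) since 6·4 = 24 ≡ 1, so λ ≡ 8.
  x = λ² - 2 - 8 = 64 - 10 ≡ 8; y = λ·(2 - 8) - 0 ≡ 21. → (8, 21)
4P: (8, 21) + (8, 2): same x and y₁ ≡ -y₂, so the sum is 𝒪.
4P = 𝒪, so the order is 4.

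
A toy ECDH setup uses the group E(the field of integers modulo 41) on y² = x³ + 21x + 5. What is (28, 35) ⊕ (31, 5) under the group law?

(28, 35) + (31, 5). λ = (5 - 35)/(31 - 28) ≡ 11/3 mod 41. 3⁻¹ ≡ 14 (mod 41), so λ ≡ 31.
  x = λ² - 28 - 31 = 961 - 59 ≡ 0; y = λ·(28 - 0) - 35 ≡ 13. → (0, 13)

(0, 13)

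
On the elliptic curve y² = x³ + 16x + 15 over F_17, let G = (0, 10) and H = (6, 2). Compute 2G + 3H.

First 2G:
Repeated addition: build up to 2G.
2G: tangent at (0, 10): λ = (3·0² + 16)/(2·10) ≡ 16/3. 3⁻¹ ≡ 6 (mod 17), so λ ≡ 16·6 ≡ 11.
  x = λ² - 0 - 0 = 121 - 0 ≡ 2; y = λ·(0 - 2) - 10 ≡ 2. → (2, 2)
2G = (2, 2).
Next 3H:
Repeated addition: build up to 3H.
2H: tangent at (6, 2): λ = (3·6² + 16)/(2·2) ≡ 5/4. 4⁻¹ ≡ 13 (mod 17) since 4·13 = 52 ≡ 1, so λ ≡ 5·13 ≡ 14.
  x = λ² - 6 - 6 = 196 - 12 ≡ 14; y = λ·(6 - 14) - 2 ≡ 5. → (14, 5)
3H: (14, 5) + (6, 2). λ = (2 - 5)/(6 - 14) ≡ 14/9 mod 17. 9⁻¹ ≡ 2 (mod 17) since 9·2 = 18 ≡ 1, so λ ≡ 11.
  x = λ² - 14 - 6 = 121 - 20 ≡ 16; y = λ·(14 - 16) - 5 ≡ 7. → (16, 7)
3H = (16, 7).
Finally 2G + 3H:
(2, 2) + (16, 7). λ = (7 - 2)/(16 - 2) ≡ 5/14 mod 17. 14⁻¹ ≡ 11 (mod 17) since 14·11 = 154 ≡ 1, so λ ≡ 4.
  x = λ² - 2 - 16 = 16 - 18 ≡ 15; y = λ·(2 - 15) - 2 ≡ 14. → (15, 14)

(15, 14)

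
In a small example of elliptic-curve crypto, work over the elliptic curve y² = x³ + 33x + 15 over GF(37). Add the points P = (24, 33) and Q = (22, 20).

(24, 33) + (22, 20). λ = (20 - 33)/(22 - 24) ≡ 24/35 mod 37. 35⁻¹ ≡ 18 (mod 37) since 35·18 = 630 ≡ 1, so λ ≡ 25.
  x = λ² - 24 - 22 = 625 - 46 ≡ 24; y = λ·(24 - 24) - 33 ≡ 4. → (24, 4)

(24, 4)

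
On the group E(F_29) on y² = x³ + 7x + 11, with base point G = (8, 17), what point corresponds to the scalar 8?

(24, 24)

Double-and-add on 8 = (1000)₂. Start with G = (8, 17) for the leading 1-bit.
double: tangent at (8, 17): λ = (3·8² + 7)/(2·17) ≡ 25/5. 5⁻¹ ≡ 6 (mod 29) since 5·6 = 30 ≡ 1, so λ ≡ 25·6 ≡ 5.
  x = λ² - 8 - 8 = 25 - 16 ≡ 9; y = λ·(8 - 9) - 17 ≡ 7. → (9, 7)
double: tangent at (9, 7): λ = (3·9² + 7)/(2·7) ≡ 18/14. 14⁻¹ ≡ 27 (mod 29) since 14·27 = 378 ≡ 1, so λ ≡ 18·27 ≡ 22.
  x = λ² - 9 - 9 = 484 - 18 ≡ 2; y = λ·(9 - 2) - 7 ≡ 2. → (2, 2)
double: tangent at (2, 2): λ = (3·2² + 7)/(2·2) ≡ 19/4. 4⁻¹ ≡ 22 (mod 29), so λ ≡ 19·22 ≡ 12.
  x = λ² - 2 - 2 = 144 - 4 ≡ 24; y = λ·(2 - 24) - 2 ≡ 24. → (24, 24)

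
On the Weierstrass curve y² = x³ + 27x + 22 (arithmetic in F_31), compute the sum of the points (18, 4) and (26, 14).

(18, 4) + (26, 14). λ = (14 - 4)/(26 - 18) ≡ 10/8 mod 31. 8⁻¹ ≡ 4 (mod 31), so λ ≡ 9.
  x = λ² - 18 - 26 = 81 - 44 ≡ 6; y = λ·(18 - 6) - 4 ≡ 11. → (6, 11)

(6, 11)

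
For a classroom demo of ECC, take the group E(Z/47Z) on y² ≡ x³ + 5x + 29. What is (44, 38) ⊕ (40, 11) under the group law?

(35, 11)

(44, 38) + (40, 11). λ = (11 - 38)/(40 - 44) ≡ 20/43 mod 47. 43⁻¹ ≡ 35 (mod 47), so λ ≡ 42.
  x = λ² - 44 - 40 = 1764 - 84 ≡ 35; y = λ·(44 - 35) - 38 ≡ 11. → (35, 11)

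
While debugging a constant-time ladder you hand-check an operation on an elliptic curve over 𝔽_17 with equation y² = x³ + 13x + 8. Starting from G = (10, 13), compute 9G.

(0, 5)

Repeated addition: build up to 9G.
2G: tangent at (10, 13): λ = (3·10² + 13)/(2·13) ≡ 7/9. 9⁻¹ ≡ 2 (mod 17), so λ ≡ 7·2 ≡ 14.
  x = λ² - 10 - 10 = 196 - 20 ≡ 6; y = λ·(10 - 6) - 13 ≡ 9. → (6, 9)
3G: (6, 9) + (10, 13). λ = (13 - 9)/(10 - 6) ≡ 4/4 mod 17. 4⁻¹ ≡ 13 (mod 17), so λ ≡ 1.
  x = λ² - 6 - 10 = 1 - 16 ≡ 2; y = λ·(6 - 2) - 9 ≡ 12. → (2, 12)
4G: (2, 12) + (10, 13). λ = (13 - 12)/(10 - 2) ≡ 1/8 mod 17. 8⁻¹ ≡ 15 (mod 17), so λ ≡ 15.
  x = λ² - 2 - 10 = 225 - 12 ≡ 9; y = λ·(2 - 9) - 12 ≡ 2. → (9, 2)
5G: (9, 2) + (10, 13). λ = (13 - 2)/(10 - 9) ≡ 11/1 mod 17. 1⁻¹ ≡ 1 (mod 17), so λ ≡ 11.
  x = λ² - 9 - 10 = 121 - 19 ≡ 0; y = λ·(9 - 0) - 2 ≡ 12. → (0, 12)
6G: (0, 12) + (10, 13). λ = (13 - 12)/(10 - 0) ≡ 1/10 mod 17. 10⁻¹ ≡ 12 (mod 17), so λ ≡ 12.
  x = λ² - 0 - 10 = 144 - 10 ≡ 15; y = λ·(0 - 15) - 12 ≡ 12. → (15, 12)
7G: (15, 12) + (10, 13). λ = (13 - 12)/(10 - 15) ≡ 1/12 mod 17. 12⁻¹ ≡ 10 (mod 17) since 12·10 = 120 ≡ 1, so λ ≡ 10.
  x = λ² - 15 - 10 = 100 - 25 ≡ 7; y = λ·(15 - 7) - 12 ≡ 0. → (7, 0)
8G: (7, 0) + (10, 13). λ = (13 - 0)/(10 - 7) ≡ 13/3 mod 17. 3⁻¹ ≡ 6 (mod 17) since 3·6 = 18 ≡ 1, so λ ≡ 10.
  x = λ² - 7 - 10 = 100 - 17 ≡ 15; y = λ·(7 - 15) - 0 ≡ 5. → (15, 5)
9G: (15, 5) + (10, 13). λ = (13 - 5)/(10 - 15) ≡ 8/12 mod 17. 12⁻¹ ≡ 10 (mod 17) since 12·10 = 120 ≡ 1, so λ ≡ 12.
  x = λ² - 15 - 10 = 144 - 25 ≡ 0; y = λ·(15 - 0) - 5 ≡ 5. → (0, 5)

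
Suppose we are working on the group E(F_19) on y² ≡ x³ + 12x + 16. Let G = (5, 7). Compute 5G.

Repeated addition: build up to 5G.
2G: tangent at (5, 7): λ = (3·5² + 12)/(2·7) ≡ 11/14. 14⁻¹ ≡ 15 (mod 19), so λ ≡ 11·15 ≡ 13.
  x = λ² - 5 - 5 = 169 - 10 ≡ 7; y = λ·(5 - 7) - 7 ≡ 5. → (7, 5)
3G: (7, 5) + (5, 7). λ = (7 - 5)/(5 - 7) ≡ 2/17 mod 19. 17⁻¹ ≡ 9 (mod 19), so λ ≡ 18.
  x = λ² - 7 - 5 = 324 - 12 ≡ 8; y = λ·(7 - 8) - 5 ≡ 15. → (8, 15)
4G: (8, 15) + (5, 7). λ = (7 - 15)/(5 - 8) ≡ 11/16 mod 19. 16⁻¹ ≡ 6 (mod 19), so λ ≡ 9.
  x = λ² - 8 - 5 = 81 - 13 ≡ 11; y = λ·(8 - 11) - 15 ≡ 15. → (11, 15)
5G: (11, 15) + (5, 7). λ = (7 - 15)/(5 - 11) ≡ 11/13 mod 19. 13⁻¹ ≡ 3 (mod 19) since 13·3 = 39 ≡ 1, so λ ≡ 14.
  x = λ² - 11 - 5 = 196 - 16 ≡ 9; y = λ·(11 - 9) - 15 ≡ 13. → (9, 13)

(9, 13)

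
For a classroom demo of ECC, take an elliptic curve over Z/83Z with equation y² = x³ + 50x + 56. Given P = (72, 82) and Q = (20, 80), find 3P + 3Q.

First 3P:
Repeated addition: build up to 3P.
2P: tangent at (72, 82): λ = (3·72² + 50)/(2·82) ≡ 81/81. 81⁻¹ ≡ 41 (mod 83), so λ ≡ 81·41 ≡ 1.
  x = λ² - 72 - 72 = 1 - 144 ≡ 23; y = λ·(72 - 23) - 82 ≡ 50. → (23, 50)
3P: (23, 50) + (72, 82). λ = (82 - 50)/(72 - 23) ≡ 32/49 mod 83. 49⁻¹ ≡ 61 (mod 83), so λ ≡ 43.
  x = λ² - 23 - 72 = 1849 - 95 ≡ 11; y = λ·(23 - 11) - 50 ≡ 51. → (11, 51)
3P = (11, 51).
Next 3Q:
Repeated addition: build up to 3Q.
2Q: tangent at (20, 80): λ = (3·20² + 50)/(2·80) ≡ 5/77. 77⁻¹ ≡ 69 (mod 83) since 77·69 = 5313 ≡ 1, so λ ≡ 5·69 ≡ 13.
  x = λ² - 20 - 20 = 169 - 40 ≡ 46; y = λ·(20 - 46) - 80 ≡ 80. → (46, 80)
3Q: (46, 80) + (20, 80). λ = (80 - 80)/(20 - 46) ≡ 0/57 mod 83. 57⁻¹ ≡ 67 (mod 83), so λ ≡ 0.
  x = λ² - 46 - 20 = 0 - 66 ≡ 17; y = λ·(46 - 17) - 80 ≡ 3. → (17, 3)
3Q = (17, 3).
Finally 3P + 3Q:
(11, 51) + (17, 3). λ = (3 - 51)/(17 - 11) ≡ 35/6 mod 83. 6⁻¹ ≡ 14 (mod 83), so λ ≡ 75.
  x = λ² - 11 - 17 = 5625 - 28 ≡ 36; y = λ·(11 - 36) - 51 ≡ 66. → (36, 66)

(36, 66)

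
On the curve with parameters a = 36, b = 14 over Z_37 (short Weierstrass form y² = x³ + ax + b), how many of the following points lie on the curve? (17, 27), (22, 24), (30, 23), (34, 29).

(17, 27): 27² ≡ 26, rhs ≡ 26 → on.
(22, 24): 24² ≡ 21, rhs ≡ 21 → on.
(30, 23): 23² ≡ 11, rhs ≡ 11 → on.
(34, 29): 29² ≡ 27, rhs ≡ 27 → on.

4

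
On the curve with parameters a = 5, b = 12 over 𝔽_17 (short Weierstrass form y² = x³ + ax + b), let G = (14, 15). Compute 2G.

(2, 8)

tangent at (14, 15): λ = (3·14² + 5)/(2·15) ≡ 15/13. 13⁻¹ ≡ 4 (mod 17), so λ ≡ 15·4 ≡ 9.
  x = λ² - 14 - 14 = 81 - 28 ≡ 2; y = λ·(14 - 2) - 15 ≡ 8. → (2, 8)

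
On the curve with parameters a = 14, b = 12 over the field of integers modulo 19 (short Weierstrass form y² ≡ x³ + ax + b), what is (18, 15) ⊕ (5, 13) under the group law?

(13, 15)

(18, 15) + (5, 13). λ = (13 - 15)/(5 - 18) ≡ 17/6 mod 19. 6⁻¹ ≡ 16 (mod 19), so λ ≡ 6.
  x = λ² - 18 - 5 = 36 - 23 ≡ 13; y = λ·(18 - 13) - 15 ≡ 15. → (13, 15)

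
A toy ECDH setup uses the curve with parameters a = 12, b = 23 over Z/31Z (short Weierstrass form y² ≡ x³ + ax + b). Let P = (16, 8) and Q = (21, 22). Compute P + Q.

(16, 8) + (21, 22). λ = (22 - 8)/(21 - 16) ≡ 14/5 mod 31. 5⁻¹ ≡ 25 (mod 31) since 5·25 = 125 ≡ 1, so λ ≡ 9.
  x = λ² - 16 - 21 = 81 - 37 ≡ 13; y = λ·(16 - 13) - 8 ≡ 19. → (13, 19)

(13, 19)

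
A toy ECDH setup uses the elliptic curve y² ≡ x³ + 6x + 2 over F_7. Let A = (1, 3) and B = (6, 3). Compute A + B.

(1, 3) + (6, 3). λ = (3 - 3)/(6 - 1) ≡ 0/5 mod 7. 5⁻¹ ≡ 3 (mod 7) since 5·3 = 15 ≡ 1, so λ ≡ 0.
  x = λ² - 1 - 6 = 0 - 7 ≡ 0; y = λ·(1 - 0) - 3 ≡ 4. → (0, 4)

(0, 4)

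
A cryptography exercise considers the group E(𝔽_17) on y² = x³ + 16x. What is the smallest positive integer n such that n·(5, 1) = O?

4

2P: tangent at (5, 1): λ = (3·5² + 16)/(2·1) ≡ 6/2. 2⁻¹ ≡ 9 (mod 17) since 2·9 = 18 ≡ 1, so λ ≡ 6·9 ≡ 3.
  x = λ² - 5 - 5 = 9 - 10 ≡ 16; y = λ·(5 - 16) - 1 ≡ 0. → (16, 0)
3P: (16, 0) + (5, 1). λ = (1 - 0)/(5 - 16) ≡ 1/6 mod 17. 6⁻¹ ≡ 3 (mod 17), so λ ≡ 3.
  x = λ² - 16 - 5 = 9 - 21 ≡ 5; y = λ·(16 - 5) - 0 ≡ 16. → (5, 16)
4P: (5, 16) + (5, 1): same x and y₁ ≡ -y₂, so the sum is O.
4P = O, so the order is 4.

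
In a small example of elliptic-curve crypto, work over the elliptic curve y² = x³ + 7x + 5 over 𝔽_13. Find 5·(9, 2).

(8, 1)

Write P = (9, 2).
Repeated addition: build up to 5P.
2P: tangent at (9, 2): λ = (3·9² + 7)/(2·2) ≡ 3/4. 4⁻¹ ≡ 10 (mod 13), so λ ≡ 3·10 ≡ 4.
  x = λ² - 9 - 9 = 16 - 18 ≡ 11; y = λ·(9 - 11) - 2 ≡ 3. → (11, 3)
3P: (11, 3) + (9, 2). λ = (2 - 3)/(9 - 11) ≡ 12/11 mod 13. 11⁻¹ ≡ 6 (mod 13), so λ ≡ 7.
  x = λ² - 11 - 9 = 49 - 20 ≡ 3; y = λ·(11 - 3) - 3 ≡ 1. → (3, 1)
4P: (3, 1) + (9, 2). λ = (2 - 1)/(9 - 3) ≡ 1/6 mod 13. 6⁻¹ ≡ 11 (mod 13) since 6·11 = 66 ≡ 1, so λ ≡ 11.
  x = λ² - 3 - 9 = 121 - 12 ≡ 5; y = λ·(3 - 5) - 1 ≡ 3. → (5, 3)
5P: (5, 3) + (9, 2). λ = (2 - 3)/(9 - 5) ≡ 12/4 mod 13. 4⁻¹ ≡ 10 (mod 13) since 4·10 = 40 ≡ 1, so λ ≡ 3.
  x = λ² - 5 - 9 = 9 - 14 ≡ 8; y = λ·(5 - 8) - 3 ≡ 1. → (8, 1)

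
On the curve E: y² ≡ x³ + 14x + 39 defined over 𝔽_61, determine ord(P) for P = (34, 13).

2P: tangent at (34, 13): λ = (3·34² + 14)/(2·13) ≡ 5/26. 26⁻¹ ≡ 54 (mod 61) since 26·54 = 1404 ≡ 1, so λ ≡ 5·54 ≡ 26.
  x = λ² - 34 - 34 = 676 - 68 ≡ 59; y = λ·(34 - 59) - 13 ≡ 8. → (59, 8)
3P: (59, 8) + (34, 13). λ = (13 - 8)/(34 - 59) ≡ 5/36 mod 61. 36⁻¹ ≡ 39 (mod 61), so λ ≡ 12.
  x = λ² - 59 - 34 = 144 - 93 ≡ 51; y = λ·(59 - 51) - 8 ≡ 27. → (51, 27)
4P: (51, 27) + (34, 13). λ = (13 - 27)/(34 - 51) ≡ 47/44 mod 61. 44⁻¹ ≡ 43 (mod 61) since 44·43 = 1892 ≡ 1, so λ ≡ 8.
  x = λ² - 51 - 34 = 64 - 85 ≡ 40; y = λ·(51 - 40) - 27 ≡ 0. → (40, 0)
5P: (40, 0) + (34, 13). λ = (13 - 0)/(34 - 40) ≡ 13/55 mod 61. 55⁻¹ ≡ 10 (mod 61), so λ ≡ 8.
  x = λ² - 40 - 34 = 64 - 74 ≡ 51; y = λ·(40 - 51) - 0 ≡ 34. → (51, 34)
6P: (51, 34) + (34, 13). λ = (13 - 34)/(34 - 51) ≡ 40/44 mod 61. 44⁻¹ ≡ 43 (mod 61) since 44·43 = 1892 ≡ 1, so λ ≡ 12.
  x = λ² - 51 - 34 = 144 - 85 ≡ 59; y = λ·(51 - 59) - 34 ≡ 53. → (59, 53)
7P: (59, 53) + (34, 13). λ = (13 - 53)/(34 - 59) ≡ 21/36 mod 61. 36⁻¹ ≡ 39 (mod 61), so λ ≡ 26.
  x = λ² - 59 - 34 = 676 - 93 ≡ 34; y = λ·(59 - 34) - 53 ≡ 48. → (34, 48)
8P: (34, 48) + (34, 13): same x and y₁ ≡ -y₂, so the sum is O.
8P = O, so the order is 8.

8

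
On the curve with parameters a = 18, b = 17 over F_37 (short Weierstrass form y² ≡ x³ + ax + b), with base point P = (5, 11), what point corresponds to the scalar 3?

Repeated addition: build up to 3P.
2P: tangent at (5, 11): λ = (3·5² + 18)/(2·11) ≡ 19/22. 22⁻¹ ≡ 32 (mod 37), so λ ≡ 19·32 ≡ 16.
  x = λ² - 5 - 5 = 256 - 10 ≡ 24; y = λ·(5 - 24) - 11 ≡ 18. → (24, 18)
3P: (24, 18) + (5, 11). λ = (11 - 18)/(5 - 24) ≡ 30/18 mod 37. 18⁻¹ ≡ 35 (mod 37) since 18·35 = 630 ≡ 1, so λ ≡ 14.
  x = λ² - 24 - 5 = 196 - 29 ≡ 19; y = λ·(24 - 19) - 18 ≡ 15. → (19, 15)

(19, 15)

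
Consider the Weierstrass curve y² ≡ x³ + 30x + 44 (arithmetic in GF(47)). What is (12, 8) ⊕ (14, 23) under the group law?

(12, 8) + (14, 23). λ = (23 - 8)/(14 - 12) ≡ 15/2 mod 47. 2⁻¹ ≡ 24 (mod 47), so λ ≡ 31.
  x = λ² - 12 - 14 = 961 - 26 ≡ 42; y = λ·(12 - 42) - 8 ≡ 2. → (42, 2)

(42, 2)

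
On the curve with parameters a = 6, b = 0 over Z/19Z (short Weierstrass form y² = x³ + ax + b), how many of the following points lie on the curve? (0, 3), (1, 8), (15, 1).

(0, 3): 3² ≡ 9, rhs ≡ 0 → off.
(1, 8): 8² ≡ 7, rhs ≡ 7 → on.
(15, 1): 1² ≡ 1, rhs ≡ 7 → off.

1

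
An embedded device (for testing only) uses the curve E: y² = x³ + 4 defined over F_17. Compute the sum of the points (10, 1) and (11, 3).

(0, 2)

(10, 1) + (11, 3). λ = (3 - 1)/(11 - 10) ≡ 2/1 mod 17. 1⁻¹ ≡ 1 (mod 17), so λ ≡ 2.
  x = λ² - 10 - 11 = 4 - 21 ≡ 0; y = λ·(10 - 0) - 1 ≡ 2. → (0, 2)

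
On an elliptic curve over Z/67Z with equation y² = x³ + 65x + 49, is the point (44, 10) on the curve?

y² = 10² ≡ 33; x³ + 65x + 49 = 88093 ≡ 55 (mod 67). 33 ≠ 55.

no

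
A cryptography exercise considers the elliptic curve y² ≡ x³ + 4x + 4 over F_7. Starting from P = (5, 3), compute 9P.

Double-and-add on 9 = (1001)₂. Start with P = (5, 3) for the leading 1-bit.
double: tangent at (5, 3): λ = (3·5² + 4)/(2·3) ≡ 2/6. 6⁻¹ ≡ 6 (mod 7), so λ ≡ 2·6 ≡ 5.
  x = λ² - 5 - 5 = 25 - 10 ≡ 1; y = λ·(5 - 1) - 3 ≡ 3. → (1, 3)
double: tangent at (1, 3): λ = (3·1² + 4)/(2·3) ≡ 0/6. 6⁻¹ ≡ 6 (mod 7) since 6·6 = 36 ≡ 1, so λ ≡ 0·6 ≡ 0.
  x = λ² - 1 - 1 = 0 - 2 ≡ 5; y = λ·(1 - 5) - 3 ≡ 4. → (5, 4)
double: tangent at (5, 4): λ = (3·5² + 4)/(2·4) ≡ 2/1. 1⁻¹ ≡ 1 (mod 7) since 1·1 = 1 ≡ 1, so λ ≡ 2·1 ≡ 2.
  x = λ² - 5 - 5 = 4 - 10 ≡ 1; y = λ·(5 - 1) - 4 ≡ 4. → (1, 4)
add P: (1, 4) + (5, 3). λ = (3 - 4)/(5 - 1) ≡ 6/4 mod 7. 4⁻¹ ≡ 2 (mod 7) since 4·2 = 8 ≡ 1, so λ ≡ 5.
  x = λ² - 1 - 5 = 25 - 6 ≡ 5; y = λ·(1 - 5) - 4 ≡ 4. → (5, 4)

(5, 4)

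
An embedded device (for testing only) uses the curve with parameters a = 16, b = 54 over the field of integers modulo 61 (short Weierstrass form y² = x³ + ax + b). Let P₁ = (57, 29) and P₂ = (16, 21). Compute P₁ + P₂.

(57, 29) + (16, 21). λ = (21 - 29)/(16 - 57) ≡ 53/20 mod 61. 20⁻¹ ≡ 58 (mod 61) since 20·58 = 1160 ≡ 1, so λ ≡ 24.
  x = λ² - 57 - 16 = 576 - 73 ≡ 15; y = λ·(57 - 15) - 29 ≡ 3. → (15, 3)

(15, 3)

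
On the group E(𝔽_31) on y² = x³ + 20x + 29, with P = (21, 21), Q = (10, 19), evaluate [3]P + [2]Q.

O

First 3P:
Repeated addition: build up to 3P.
2P: tangent at (21, 21): λ = (3·21² + 20)/(2·21) ≡ 10/11. 11⁻¹ ≡ 17 (mod 31), so λ ≡ 10·17 ≡ 15.
  x = λ² - 21 - 21 = 225 - 42 ≡ 28; y = λ·(21 - 28) - 21 ≡ 29. → (28, 29)
3P: (28, 29) + (21, 21). λ = (21 - 29)/(21 - 28) ≡ 23/24 mod 31. 24⁻¹ ≡ 22 (mod 31), so λ ≡ 10.
  x = λ² - 28 - 21 = 100 - 49 ≡ 20; y = λ·(28 - 20) - 29 ≡ 20. → (20, 20)
3P = (20, 20).
Next 2Q:
Repeated addition: build up to 2Q.
2Q: tangent at (10, 19): λ = (3·10² + 20)/(2·19) ≡ 10/7. 7⁻¹ ≡ 9 (mod 31), so λ ≡ 10·9 ≡ 28.
  x = λ² - 10 - 10 = 784 - 20 ≡ 20; y = λ·(10 - 20) - 19 ≡ 11. → (20, 11)
2Q = (20, 11).
Finally 3P + 2Q:
(20, 20) + (20, 11): same x and y₁ ≡ -y₂, so the sum is O.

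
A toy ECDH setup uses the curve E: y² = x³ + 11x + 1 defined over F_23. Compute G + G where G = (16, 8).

(17, 8)

tangent at (16, 8): λ = (3·16² + 11)/(2·8) ≡ 20/16. 16⁻¹ ≡ 13 (mod 23), so λ ≡ 20·13 ≡ 7.
  x = λ² - 16 - 16 = 49 - 32 ≡ 17; y = λ·(16 - 17) - 8 ≡ 8. → (17, 8)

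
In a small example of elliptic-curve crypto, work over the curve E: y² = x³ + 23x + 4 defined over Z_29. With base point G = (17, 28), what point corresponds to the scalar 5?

Repeated addition: build up to 5G.
2G: tangent at (17, 28): λ = (3·17² + 23)/(2·28) ≡ 20/27. 27⁻¹ ≡ 14 (mod 29) since 27·14 = 378 ≡ 1, so λ ≡ 20·14 ≡ 19.
  x = λ² - 17 - 17 = 361 - 34 ≡ 8; y = λ·(17 - 8) - 28 ≡ 27. → (8, 27)
3G: (8, 27) + (17, 28). λ = (28 - 27)/(17 - 8) ≡ 1/9 mod 29. 9⁻¹ ≡ 13 (mod 29), so λ ≡ 13.
  x = λ² - 8 - 17 = 169 - 25 ≡ 28; y = λ·(8 - 28) - 27 ≡ 3. → (28, 3)
4G: (28, 3) + (17, 28). λ = (28 - 3)/(17 - 28) ≡ 25/18 mod 29. 18⁻¹ ≡ 21 (mod 29), so λ ≡ 3.
  x = λ² - 28 - 17 = 9 - 45 ≡ 22; y = λ·(28 - 22) - 3 ≡ 15. → (22, 15)
5G: (22, 15) + (17, 28). λ = (28 - 15)/(17 - 22) ≡ 13/24 mod 29. 24⁻¹ ≡ 23 (mod 29), so λ ≡ 9.
  x = λ² - 22 - 17 = 81 - 39 ≡ 13; y = λ·(22 - 13) - 15 ≡ 8. → (13, 8)

(13, 8)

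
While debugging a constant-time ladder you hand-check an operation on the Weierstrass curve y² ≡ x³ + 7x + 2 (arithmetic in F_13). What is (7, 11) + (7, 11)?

(9, 1)

tangent at (7, 11): λ = (3·7² + 7)/(2·11) ≡ 11/9. 9⁻¹ ≡ 3 (mod 13), so λ ≡ 11·3 ≡ 7.
  x = λ² - 7 - 7 = 49 - 14 ≡ 9; y = λ·(7 - 9) - 11 ≡ 1. → (9, 1)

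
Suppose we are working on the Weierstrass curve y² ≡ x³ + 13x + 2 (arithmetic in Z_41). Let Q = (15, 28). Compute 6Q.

Repeated addition: build up to 6Q.
2Q: tangent at (15, 28): λ = (3·15² + 13)/(2·28) ≡ 32/15. 15⁻¹ ≡ 11 (mod 41) since 15·11 = 165 ≡ 1, so λ ≡ 32·11 ≡ 24.
  x = λ² - 15 - 15 = 576 - 30 ≡ 13; y = λ·(15 - 13) - 28 ≡ 20. → (13, 20)
3Q: (13, 20) + (15, 28). λ = (28 - 20)/(15 - 13) ≡ 8/2 mod 41. 2⁻¹ ≡ 21 (mod 41), so λ ≡ 4.
  x = λ² - 13 - 15 = 16 - 28 ≡ 29; y = λ·(13 - 29) - 20 ≡ 39. → (29, 39)
4Q: (29, 39) + (15, 28). λ = (28 - 39)/(15 - 29) ≡ 30/27 mod 41. 27⁻¹ ≡ 38 (mod 41), so λ ≡ 33.
  x = λ² - 29 - 15 = 1089 - 44 ≡ 20; y = λ·(29 - 20) - 39 ≡ 12. → (20, 12)
5Q: (20, 12) + (15, 28). λ = (28 - 12)/(15 - 20) ≡ 16/36 mod 41. 36⁻¹ ≡ 8 (mod 41), so λ ≡ 5.
  x = λ² - 20 - 15 = 25 - 35 ≡ 31; y = λ·(20 - 31) - 12 ≡ 15. → (31, 15)
6Q: (31, 15) + (15, 28). λ = (28 - 15)/(15 - 31) ≡ 13/25 mod 41. 25⁻¹ ≡ 23 (mod 41), so λ ≡ 12.
  x = λ² - 31 - 15 = 144 - 46 ≡ 16; y = λ·(31 - 16) - 15 ≡ 1. → (16, 1)

(16, 1)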